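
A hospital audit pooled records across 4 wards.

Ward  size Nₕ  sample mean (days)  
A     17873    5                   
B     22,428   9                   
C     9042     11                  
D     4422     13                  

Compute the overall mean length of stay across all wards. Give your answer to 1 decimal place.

8.3

N = 17873 + 22428 + 9042 + 4422 = 53765.
Overall mean = Σ (Nₕ/N)·x̄ₕ — weight by population share, not a simple average.
Σ Nₕx̄ₕ = 17873·5 + 22428·9 + 9042·11 + 4422·13 = 89365 + 201852 + 99462 + 57486 = 448165.
Divide by N: 448165 / 53765 = 8.336... → 8.3.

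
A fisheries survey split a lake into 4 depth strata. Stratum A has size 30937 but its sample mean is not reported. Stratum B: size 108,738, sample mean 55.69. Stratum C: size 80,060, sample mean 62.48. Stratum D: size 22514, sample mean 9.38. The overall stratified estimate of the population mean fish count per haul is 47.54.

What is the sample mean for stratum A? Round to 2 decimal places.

N = 30937 + 108738 + 80060 + 22514 = 242249.
Overall total = μ·N = 47.54·242249 = 11516517.46.
Subtract the known strata: 108738·55.69 + 80060·62.48 + 22514·9.38 = 11268949.34.
Remaining total for stratum A: 11516517.46 − 11268949.34 = 247568.12.
Divide by its size: 247568.12 / 30937 = 8.0023... → 8.00.

8.00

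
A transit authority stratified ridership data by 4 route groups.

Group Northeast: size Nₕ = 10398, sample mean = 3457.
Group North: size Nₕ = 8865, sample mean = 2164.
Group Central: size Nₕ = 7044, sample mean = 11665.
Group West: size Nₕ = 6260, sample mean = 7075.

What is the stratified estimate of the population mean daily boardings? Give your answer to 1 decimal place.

x̄_st = (Σ Nₕx̄ₕ) / (Σ Nₕ) = (10398·3457 + 8865·2164 + 7044·11665 + 6260·7075) / 32567
= 181587506 / 32567 = 5575.813... → 5575.8.

5575.8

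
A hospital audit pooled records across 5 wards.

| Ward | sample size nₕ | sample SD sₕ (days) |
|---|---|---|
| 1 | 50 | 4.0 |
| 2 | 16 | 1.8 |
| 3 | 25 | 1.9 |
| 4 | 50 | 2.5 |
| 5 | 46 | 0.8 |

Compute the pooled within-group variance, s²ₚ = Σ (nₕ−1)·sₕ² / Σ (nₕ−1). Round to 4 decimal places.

6.8917

1: (50−1)·4.0² = 49·16 = 784
2: (16−1)·1.8² = 15·3.24 = 48.6
3: (25−1)·1.9² = 24·3.61 = 86.64
4: (50−1)·2.5² = 49·6.25 = 306.25
5: (46−1)·0.8² = 45·0.64 = 28.8
Numerator = 1254.29; denominator = Σ(nₕ−1) = 182.
s²ₚ = 1254.29/182 = 6.891703... → 6.8917.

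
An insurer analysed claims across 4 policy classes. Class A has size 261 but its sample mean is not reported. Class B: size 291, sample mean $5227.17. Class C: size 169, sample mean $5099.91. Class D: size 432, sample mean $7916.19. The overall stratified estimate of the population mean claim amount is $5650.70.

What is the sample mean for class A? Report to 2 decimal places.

2729.78

Σ Nₕx̄ₕ = N·μ, so 261·x̄_A = 1153·5650.70 − (291·5227.17 + 169·5099.91 + 432·7916.19).
= 6515257.1 − 5802785.34 = 712471.76.
x̄_A = 712471.76 / 261 = 2729.7769... → 2729.78.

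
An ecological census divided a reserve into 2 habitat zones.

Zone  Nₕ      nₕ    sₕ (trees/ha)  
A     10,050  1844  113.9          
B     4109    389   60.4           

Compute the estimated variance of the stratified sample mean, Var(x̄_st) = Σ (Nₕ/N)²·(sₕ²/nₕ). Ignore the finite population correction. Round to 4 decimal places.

N = 14159; Wₕ = Nₕ/N.
zone A: (10050/14159)²·113.9²/1844 = 3.5444878
zone B: (4109/14159)²·60.4²/389 = 0.7898259
Sum = 4.3343138 → 4.3343.

4.3343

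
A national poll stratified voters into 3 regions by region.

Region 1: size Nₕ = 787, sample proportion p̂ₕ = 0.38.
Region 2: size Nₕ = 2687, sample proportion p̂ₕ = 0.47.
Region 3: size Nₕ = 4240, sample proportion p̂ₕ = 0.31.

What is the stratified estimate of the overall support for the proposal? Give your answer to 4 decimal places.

N = 787 + 2687 + 4240 = 7714.
Overall proportion = Σ (Nₕ/N)·p̂ₕ.
Σ Nₕp̂ₕ = 299.06 + 1262.89 + 1314.4 = 2876.35.
2876.35 / 7714 = 0.372874... → 0.3729.

0.3729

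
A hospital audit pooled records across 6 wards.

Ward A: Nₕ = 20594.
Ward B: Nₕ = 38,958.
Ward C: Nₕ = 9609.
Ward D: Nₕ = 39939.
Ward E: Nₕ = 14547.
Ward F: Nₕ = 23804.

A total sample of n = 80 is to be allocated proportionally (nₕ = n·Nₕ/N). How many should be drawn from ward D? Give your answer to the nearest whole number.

N = 20594 + 38958 + 9609 + 39939 + 14547 + 23804 = 147451.
n_D = 80·39939/147451 = 21.669... → 22.

22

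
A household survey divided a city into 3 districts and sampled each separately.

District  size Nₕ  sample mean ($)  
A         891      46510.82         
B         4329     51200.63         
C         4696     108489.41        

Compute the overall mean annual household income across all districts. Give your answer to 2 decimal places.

77909.94

x̄_st = (Σ Nₕx̄ₕ) / (Σ Nₕ) = (891·46510.82 + 4329·51200.63 + 4696·108489.41) / 9916
= 772554937.25 / 9916 = 77909.9372... → 77909.94.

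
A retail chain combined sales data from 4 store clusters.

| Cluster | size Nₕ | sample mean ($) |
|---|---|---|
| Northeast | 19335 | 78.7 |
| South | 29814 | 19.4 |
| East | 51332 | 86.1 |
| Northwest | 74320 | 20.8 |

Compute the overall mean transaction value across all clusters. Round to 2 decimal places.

46.14

x̄_st = (Σ Nₕx̄ₕ) / (Σ Nₕ) = (19335·78.7 + 29814·19.4 + 51332·86.1 + 74320·20.8) / 174801
= 8065597.3 / 174801 = 46.1416... → 46.14.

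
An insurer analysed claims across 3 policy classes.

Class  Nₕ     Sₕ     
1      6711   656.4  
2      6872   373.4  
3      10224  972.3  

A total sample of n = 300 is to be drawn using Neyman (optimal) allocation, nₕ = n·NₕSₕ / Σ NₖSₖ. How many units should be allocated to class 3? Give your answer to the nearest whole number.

176

1: NₕSₕ = 6711·656.4 = 4405100.4
2: NₕSₕ = 6872·373.4 = 2566004.8
3: NₕSₕ = 10224·972.3 = 9940795.2
Σ NₕSₕ = 16911900.4.
n_3 = 300·9940795.2/16911900.4 = 176.340... → 176.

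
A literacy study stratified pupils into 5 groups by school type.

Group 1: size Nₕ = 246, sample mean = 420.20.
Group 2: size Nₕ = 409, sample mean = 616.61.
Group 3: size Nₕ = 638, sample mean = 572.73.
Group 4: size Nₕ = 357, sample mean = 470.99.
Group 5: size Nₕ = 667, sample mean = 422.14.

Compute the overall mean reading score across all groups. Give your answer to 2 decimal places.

x̄_st = (Σ Nₕx̄ₕ) / (Σ Nₕ) = (246·420.20 + 409·616.61 + 638·572.73 + 357·470.99 + 667·422.14) / 2317
= 1170675.24 / 2317 = 505.2547... → 505.25.

505.25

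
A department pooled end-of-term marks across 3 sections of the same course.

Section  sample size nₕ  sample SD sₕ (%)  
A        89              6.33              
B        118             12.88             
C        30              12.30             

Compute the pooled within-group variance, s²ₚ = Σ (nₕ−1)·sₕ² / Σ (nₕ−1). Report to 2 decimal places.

Degrees of freedom: 88 + 117 + 29 = 234.
Σ(nₕ−1)sₕ² = 88·40.0689 + 117·165.8944 + 29·151.29 = 27323.118.
s²ₚ = 27323.118 / 234 = 116.7655... → 116.77.

116.77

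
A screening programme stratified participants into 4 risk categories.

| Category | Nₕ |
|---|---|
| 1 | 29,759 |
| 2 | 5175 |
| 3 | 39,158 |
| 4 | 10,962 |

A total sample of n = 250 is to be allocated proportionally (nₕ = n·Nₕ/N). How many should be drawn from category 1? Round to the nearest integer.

87

N = 29759 + 5175 + 39158 + 10962 = 85054.
n_1 = 250·29759/85054 = 87.471... → 87.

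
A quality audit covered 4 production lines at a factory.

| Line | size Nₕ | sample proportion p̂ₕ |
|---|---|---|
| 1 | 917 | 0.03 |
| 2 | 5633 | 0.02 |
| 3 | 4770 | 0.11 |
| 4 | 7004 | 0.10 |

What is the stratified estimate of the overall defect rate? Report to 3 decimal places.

0.075

N = 917 + 5633 + 4770 + 7004 = 18324.
Overall proportion = Σ (Nₕ/N)·p̂ₕ.
Σ Nₕp̂ₕ = 27.51 + 112.66 + 524.7 + 700.4 = 1365.27.
1365.27 / 18324 = 0.07451... → 0.075.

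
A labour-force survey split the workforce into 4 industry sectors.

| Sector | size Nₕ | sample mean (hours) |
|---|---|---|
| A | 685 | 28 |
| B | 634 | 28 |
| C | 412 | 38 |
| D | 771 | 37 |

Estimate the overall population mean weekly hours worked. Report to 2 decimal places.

x̄_st = (Σ Nₕx̄ₕ) / (Σ Nₕ) = (685·28 + 634·28 + 412·38 + 771·37) / 2502
= 81115 / 2502 = 32.4201... → 32.42.

32.42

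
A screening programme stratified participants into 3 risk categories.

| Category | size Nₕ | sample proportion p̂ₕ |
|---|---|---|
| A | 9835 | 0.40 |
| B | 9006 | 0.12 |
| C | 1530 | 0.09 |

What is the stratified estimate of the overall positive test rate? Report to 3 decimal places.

0.253

N = 9835 + 9006 + 1530 = 20371.
Overall proportion = Σ (Nₕ/N)·p̂ₕ.
Σ Nₕp̂ₕ = 3934 + 1080.72 + 137.7 = 5152.42.
5152.42 / 20371 = 0.25293... → 0.253.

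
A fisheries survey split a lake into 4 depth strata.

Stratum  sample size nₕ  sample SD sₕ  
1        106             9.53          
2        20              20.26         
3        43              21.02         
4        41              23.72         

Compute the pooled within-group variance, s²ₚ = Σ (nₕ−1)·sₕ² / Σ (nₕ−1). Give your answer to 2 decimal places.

1: (106−1)·9.53² = 105·90.8209 = 9536.1945
2: (20−1)·20.26² = 19·410.4676 = 7798.8844
3: (43−1)·21.02² = 42·441.8404 = 18557.2968
4: (41−1)·23.72² = 40·562.6384 = 22505.536
Numerator = 58397.9117; denominator = Σ(nₕ−1) = 206.
s²ₚ = 58397.9117/206 = 283.4850... → 283.49.

283.49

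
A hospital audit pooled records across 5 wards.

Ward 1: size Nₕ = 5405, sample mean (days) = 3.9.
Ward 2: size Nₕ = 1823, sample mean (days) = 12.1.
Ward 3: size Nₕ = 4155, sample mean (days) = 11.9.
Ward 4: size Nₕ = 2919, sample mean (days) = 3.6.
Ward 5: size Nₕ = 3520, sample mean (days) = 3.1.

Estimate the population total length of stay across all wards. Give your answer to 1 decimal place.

114002.7

1: 5405·3.9 = 21079.5
2: 1823·12.1 = 22058.3
3: 4155·11.9 = 49444.5
4: 2919·3.6 = 10508.4
5: 3520·3.1 = 10912
τ̂ = Σ Nₕx̄ₕ = 114002.7.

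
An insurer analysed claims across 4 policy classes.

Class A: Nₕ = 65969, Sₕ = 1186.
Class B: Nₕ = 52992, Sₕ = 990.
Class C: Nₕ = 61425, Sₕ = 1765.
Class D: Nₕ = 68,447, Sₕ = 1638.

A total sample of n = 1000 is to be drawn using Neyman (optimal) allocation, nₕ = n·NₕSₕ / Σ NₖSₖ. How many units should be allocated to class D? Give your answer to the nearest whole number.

319

A: NₕSₕ = 65969·1186 = 78239234
B: NₕSₕ = 52992·990 = 52462080
C: NₕSₕ = 61425·1765 = 108415125
D: NₕSₕ = 68447·1638 = 112116186
Σ NₕSₕ = 351232625.
n_D = 1000·112116186/351232625 = 319.208... → 319.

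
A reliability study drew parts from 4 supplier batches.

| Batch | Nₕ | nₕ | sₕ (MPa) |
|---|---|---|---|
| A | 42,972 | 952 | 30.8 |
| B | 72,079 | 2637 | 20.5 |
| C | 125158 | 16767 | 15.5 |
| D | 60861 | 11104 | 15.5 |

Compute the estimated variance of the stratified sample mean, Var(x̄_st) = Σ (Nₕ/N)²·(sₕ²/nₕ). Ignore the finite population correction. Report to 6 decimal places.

0.032795

N = 301070. Term for each stratum: Wₕ²sₕ²/nₕ.
Var(x̄_st) = 0.020300216 + 0.009134402 + 0.002476226 + 0.000884152 = 0.032794997 → 0.032795.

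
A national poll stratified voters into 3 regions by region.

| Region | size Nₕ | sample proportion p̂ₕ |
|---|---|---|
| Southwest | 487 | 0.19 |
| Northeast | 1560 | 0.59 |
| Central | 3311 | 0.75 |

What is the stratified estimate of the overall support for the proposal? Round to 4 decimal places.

N = 487 + 1560 + 3311 = 5358.
Overall proportion = Σ (Nₕ/N)·p̂ₕ.
Σ Nₕp̂ₕ = 92.53 + 920.4 + 2483.25 = 3496.18.
3496.18 / 5358 = 0.652516... → 0.6525.

0.6525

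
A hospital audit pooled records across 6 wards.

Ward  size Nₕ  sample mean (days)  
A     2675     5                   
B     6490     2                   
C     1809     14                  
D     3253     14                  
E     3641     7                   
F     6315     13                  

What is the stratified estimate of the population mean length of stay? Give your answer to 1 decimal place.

8.5

N = 24183; weights Wₕ = Nₕ/N = (0.1106, 0.2684, 0.0748, 0.1345, 0.1506, 0.2611).
x̄_st = Σ Wₕ·x̄ₕ = 0.1106·5 + 0.2684·2 + 0.0748·14 + 0.1345·14 + 0.1506·7 + 0.2611·13 ≈ 8.469...
→ 8.5.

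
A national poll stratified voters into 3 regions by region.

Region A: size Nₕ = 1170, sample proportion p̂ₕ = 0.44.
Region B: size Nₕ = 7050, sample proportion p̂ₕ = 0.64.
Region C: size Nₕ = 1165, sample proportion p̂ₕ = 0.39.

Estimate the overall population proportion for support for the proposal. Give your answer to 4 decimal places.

Wₕ = Nₕ/N with N = 9385: 0.1247, 0.7512, 0.1241.
p̂_st = 0.1247·0.44 + 0.7512·0.64 + 0.1241·0.39 ≈ 0.584033... → 0.5840.

0.5840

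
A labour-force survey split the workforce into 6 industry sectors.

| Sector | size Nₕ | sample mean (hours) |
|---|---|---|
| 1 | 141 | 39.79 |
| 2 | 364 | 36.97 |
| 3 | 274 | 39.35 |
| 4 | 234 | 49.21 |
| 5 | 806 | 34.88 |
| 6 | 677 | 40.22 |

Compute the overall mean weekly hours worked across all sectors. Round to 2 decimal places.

38.74

N = 141 + 364 + 274 + 234 + 806 + 677 = 2496.
Weight each subgroup mean by Nₕ/N and sum.
Σ Nₕx̄ₕ = 141·39.79 + 364·36.97 + 274·39.35 + 234·49.21 + 806·34.88 + 677·40.22 = 5610.39 + 13457.08 + 10781.9 + 11515.14 + 28113.28 + 27228.94 = 96706.73.
Divide by N: 96706.73 / 2496 = 38.7447... → 38.74.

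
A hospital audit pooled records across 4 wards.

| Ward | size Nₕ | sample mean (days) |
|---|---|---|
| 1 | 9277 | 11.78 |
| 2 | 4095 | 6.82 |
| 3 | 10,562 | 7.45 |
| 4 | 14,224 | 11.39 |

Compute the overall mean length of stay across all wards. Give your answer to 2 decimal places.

x̄_st = (Σ Nₕx̄ₕ) / (Σ Nₕ) = (9277·11.78 + 4095·6.82 + 10562·7.45 + 14224·11.39) / 38158
= 377909.22 / 38158 = 9.9038... → 9.90.

9.90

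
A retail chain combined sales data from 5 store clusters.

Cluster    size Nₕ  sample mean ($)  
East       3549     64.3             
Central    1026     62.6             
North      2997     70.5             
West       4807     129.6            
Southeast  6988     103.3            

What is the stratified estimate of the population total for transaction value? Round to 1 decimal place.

1848564.4

Estimate total by summing Nₕ·x̄ₕ over strata.
3549·64.3 + 1026·62.6 + 2997·70.5 + 4807·129.6 + 6988·103.3 = 228200.7 + 64227.6 + 211288.5 + 622987.2 + 721860.4 = 1848564.4.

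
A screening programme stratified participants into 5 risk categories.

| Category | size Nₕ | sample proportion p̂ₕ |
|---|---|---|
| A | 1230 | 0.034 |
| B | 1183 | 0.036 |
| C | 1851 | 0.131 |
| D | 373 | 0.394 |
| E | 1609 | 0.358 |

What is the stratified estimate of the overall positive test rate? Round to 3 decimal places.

Wₕ = Nₕ/N with N = 6246: 0.1969, 0.1894, 0.2963, 0.0597, 0.2576.
p̂_st = 0.1969·0.034 + 0.1894·0.036 + 0.2963·0.131 + 0.0597·0.394 + 0.2576·0.358 ≈ 0.16809... → 0.168.

0.168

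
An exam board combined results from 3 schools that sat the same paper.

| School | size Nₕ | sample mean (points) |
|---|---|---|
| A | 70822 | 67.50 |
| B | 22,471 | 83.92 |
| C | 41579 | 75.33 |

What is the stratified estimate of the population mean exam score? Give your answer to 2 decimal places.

N = 70822 + 22471 + 41579 = 134872.
Overall mean = Σ (Nₕ/N)·x̄ₕ — weight by population share, not a simple average.
Σ Nₕx̄ₕ = 70822·67.50 + 22471·83.92 + 41579·75.33 = 4780485 + 1885766.32 + 3132146.07 = 9798397.39.
Divide by N: 9798397.39 / 134872 = 72.6496... → 72.65.

72.65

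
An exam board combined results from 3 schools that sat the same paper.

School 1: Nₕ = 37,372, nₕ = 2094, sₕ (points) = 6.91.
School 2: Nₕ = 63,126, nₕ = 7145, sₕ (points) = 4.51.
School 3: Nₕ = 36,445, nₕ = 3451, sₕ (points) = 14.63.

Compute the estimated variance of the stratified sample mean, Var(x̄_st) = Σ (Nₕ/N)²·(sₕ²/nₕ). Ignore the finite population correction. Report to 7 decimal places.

N = 136943. Term for each stratum: Wₕ²sₕ²/nₕ.
Var(x̄_st) = 0.0016982140 + 0.0006049058 + 0.0043927848 = 0.0066959046 → 0.0066959.

0.0066959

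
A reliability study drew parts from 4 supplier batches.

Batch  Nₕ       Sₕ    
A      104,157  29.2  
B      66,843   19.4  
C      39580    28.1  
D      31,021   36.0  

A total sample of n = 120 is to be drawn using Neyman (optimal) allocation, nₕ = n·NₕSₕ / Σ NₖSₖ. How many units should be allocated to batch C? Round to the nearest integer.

A: NₕSₕ = 104157·29.2 = 3041384.4
B: NₕSₕ = 66843·19.4 = 1296754.2
C: NₕSₕ = 39580·28.1 = 1112198
D: NₕSₕ = 31021·36.0 = 1116756
Σ NₕSₕ = 6567092.6.
n_C = 120·1112198/6567092.6 = 20.323... → 20.

20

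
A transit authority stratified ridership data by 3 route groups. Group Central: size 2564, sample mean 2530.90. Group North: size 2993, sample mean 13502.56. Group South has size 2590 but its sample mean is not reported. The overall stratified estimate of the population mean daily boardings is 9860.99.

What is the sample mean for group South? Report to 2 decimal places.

N = 2564 + 2993 + 2590 = 8147.
Overall total = μ·N = 9860.99·8147 = 80337485.53.
Subtract the known strata: 2564·2530.90 + 2993·13502.56 = 46902389.68.
Remaining total for group South: 80337485.53 − 46902389.68 = 33435095.85.
Divide by its size: 33435095.85 / 2590 = 12909.3034... → 12909.30.

12909.30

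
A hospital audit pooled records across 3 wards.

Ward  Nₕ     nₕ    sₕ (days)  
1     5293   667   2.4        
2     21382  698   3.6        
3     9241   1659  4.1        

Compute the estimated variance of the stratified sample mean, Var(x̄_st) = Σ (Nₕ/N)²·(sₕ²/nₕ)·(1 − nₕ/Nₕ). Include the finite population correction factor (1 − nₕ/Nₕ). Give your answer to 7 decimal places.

N = 35916; Wₕ = Nₕ/N.
ward 1: (5293/35916)²·2.4²/667·(1 − 667/5293) = 0.0001639186
ward 2: (21382/35916)²·3.6²/698·(1 − 698/21382) = 0.0063658516
ward 3: (9241/35916)²·4.1²/1659·(1 − 1659/9241) = 0.0005503616
Sum = 0.0070801318 → 0.0070801.

0.0070801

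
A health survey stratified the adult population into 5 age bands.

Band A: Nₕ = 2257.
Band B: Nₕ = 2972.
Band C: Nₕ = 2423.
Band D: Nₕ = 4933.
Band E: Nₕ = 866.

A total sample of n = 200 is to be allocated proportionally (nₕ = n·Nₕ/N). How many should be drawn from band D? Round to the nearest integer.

Share of band D = 4933/13451 = 0.36674.
Allocate 200 × 0.36674 = 73.348... → 73.

73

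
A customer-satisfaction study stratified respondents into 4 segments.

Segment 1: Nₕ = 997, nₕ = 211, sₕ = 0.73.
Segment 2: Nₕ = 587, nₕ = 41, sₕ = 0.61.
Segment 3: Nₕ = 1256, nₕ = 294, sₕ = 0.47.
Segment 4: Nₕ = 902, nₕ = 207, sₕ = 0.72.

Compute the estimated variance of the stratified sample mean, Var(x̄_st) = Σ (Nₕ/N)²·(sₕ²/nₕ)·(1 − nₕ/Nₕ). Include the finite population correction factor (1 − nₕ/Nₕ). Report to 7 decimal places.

N = 3742; Wₕ = Nₕ/N.
segment 1: (997/3742)²·0.73²/211·(1 − 211/997) = 0.0001413427
segment 2: (587/3742)²·0.61²/41·(1 − 41/587) = 0.0002077299
segment 3: (1256/3742)²·0.47²/294·(1 − 294/1256) = 0.0000648344
segment 4: (902/3742)²·0.72²/207·(1 − 207/902) = 0.0001121188
Sum = 0.0005260258 → 0.0005260.

0.0005260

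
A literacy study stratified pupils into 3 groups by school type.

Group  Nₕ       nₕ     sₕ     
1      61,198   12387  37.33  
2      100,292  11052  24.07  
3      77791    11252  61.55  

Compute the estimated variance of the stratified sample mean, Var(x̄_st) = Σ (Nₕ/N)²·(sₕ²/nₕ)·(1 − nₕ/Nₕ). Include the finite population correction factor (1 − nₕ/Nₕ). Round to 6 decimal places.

N = 239281. Term for each stratum: Wₕ²sₕ²/nₕ·(1−nₕ/Nₕ).
Var(x̄_st) = 0.005869328 + 0.008194467 + 0.030437963 = 0.044501758 → 0.044502.

0.044502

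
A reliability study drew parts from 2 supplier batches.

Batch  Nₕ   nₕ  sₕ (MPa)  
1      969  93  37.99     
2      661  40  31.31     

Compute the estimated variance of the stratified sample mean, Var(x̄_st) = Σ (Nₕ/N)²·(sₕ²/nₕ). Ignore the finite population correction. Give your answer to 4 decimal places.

9.5147

N = 1630. Term for each stratum: Wₕ²sₕ²/nₕ.
Var(x̄_st) = 5.4843856 + 4.0302673 = 9.5146530 → 9.5147.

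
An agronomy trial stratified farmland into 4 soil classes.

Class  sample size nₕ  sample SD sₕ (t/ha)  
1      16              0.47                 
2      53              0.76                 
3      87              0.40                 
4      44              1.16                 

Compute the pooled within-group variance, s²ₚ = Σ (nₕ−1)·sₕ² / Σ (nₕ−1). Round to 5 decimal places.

1: (16−1)·0.47² = 15·0.2209 = 3.3135
2: (53−1)·0.76² = 52·0.5776 = 30.0352
3: (87−1)·0.40² = 86·0.16 = 13.76
4: (44−1)·1.16² = 43·1.3456 = 57.8608
Numerator = 104.9695; denominator = Σ(nₕ−1) = 196.
s²ₚ = 104.9695/196 = 0.5355587... → 0.53556.

0.53556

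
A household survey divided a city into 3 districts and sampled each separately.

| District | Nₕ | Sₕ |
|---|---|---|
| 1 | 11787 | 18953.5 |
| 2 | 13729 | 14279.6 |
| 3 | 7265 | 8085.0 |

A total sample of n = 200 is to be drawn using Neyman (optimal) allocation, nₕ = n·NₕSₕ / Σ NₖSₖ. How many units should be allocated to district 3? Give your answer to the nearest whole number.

25

1: NₕSₕ = 11787·18953.5 = 223404904.5
2: NₕSₕ = 13729·14279.6 = 196044628.4
3: NₕSₕ = 7265·8085.0 = 58737525
Σ NₕSₕ = 478187057.9.
n_3 = 200·58737525/478187057.9 = 24.567... → 25.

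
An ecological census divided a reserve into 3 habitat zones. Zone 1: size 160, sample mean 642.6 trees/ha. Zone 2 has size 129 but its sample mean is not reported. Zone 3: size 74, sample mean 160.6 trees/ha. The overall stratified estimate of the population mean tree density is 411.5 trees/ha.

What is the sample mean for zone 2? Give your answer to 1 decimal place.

268.8

Σ Nₕx̄ₕ = N·μ, so 129·x̄_2 = 363·411.5 − (160·642.6 + 74·160.6).
= 149374.5 − 114700.4 = 34674.1.
x̄_2 = 34674.1 / 129 = 268.791... → 268.8.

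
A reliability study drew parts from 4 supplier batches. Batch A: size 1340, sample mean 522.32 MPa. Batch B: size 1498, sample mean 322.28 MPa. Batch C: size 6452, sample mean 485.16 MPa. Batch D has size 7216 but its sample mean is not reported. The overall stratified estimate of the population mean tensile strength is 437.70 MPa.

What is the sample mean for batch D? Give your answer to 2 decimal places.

403.51

N = 1340 + 1498 + 6452 + 7216 = 16506.
Overall total = μ·N = 437.70·16506 = 7224676.2.
Subtract the known strata: 1340·522.32 + 1498·322.28 + 6452·485.16 = 4312936.56.
Remaining total for batch D: 7224676.2 − 4312936.56 = 2911739.64.
Divide by its size: 2911739.64 / 7216 = 403.5116... → 403.51.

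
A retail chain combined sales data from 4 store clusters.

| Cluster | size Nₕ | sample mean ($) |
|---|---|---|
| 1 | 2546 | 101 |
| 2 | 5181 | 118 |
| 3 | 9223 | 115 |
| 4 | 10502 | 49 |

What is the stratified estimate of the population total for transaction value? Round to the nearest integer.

1: 2546·101 = 257146
2: 5181·118 = 611358
3: 9223·115 = 1060645
4: 10502·49 = 514598
τ̂ = Σ Nₕx̄ₕ = 2443747.

2443747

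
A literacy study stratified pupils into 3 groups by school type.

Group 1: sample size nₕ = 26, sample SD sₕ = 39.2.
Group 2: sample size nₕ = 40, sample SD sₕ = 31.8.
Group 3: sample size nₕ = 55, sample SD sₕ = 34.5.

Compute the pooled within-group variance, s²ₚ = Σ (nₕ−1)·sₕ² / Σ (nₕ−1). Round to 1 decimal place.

1204.5

Degrees of freedom: 25 + 39 + 54 = 118.
Σ(nₕ−1)sₕ² = 25·1536.64 + 39·1011.24 + 54·1190.25 = 142127.86.
s²ₚ = 142127.86 / 118 = 1204.473... → 1204.5.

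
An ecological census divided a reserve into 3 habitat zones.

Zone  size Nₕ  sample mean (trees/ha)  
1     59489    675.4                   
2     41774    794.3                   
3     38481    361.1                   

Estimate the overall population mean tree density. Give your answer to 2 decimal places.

N = 59489 + 41774 + 38481 = 139744.
Weight each subgroup mean by Nₕ/N and sum.
Σ Nₕx̄ₕ = 59489·675.4 + 41774·794.3 + 38481·361.1 = 40178870.6 + 33181088.2 + 13895489.1 = 87255447.9.
Divide by N: 87255447.9 / 139744 = 624.3950... → 624.39.

624.39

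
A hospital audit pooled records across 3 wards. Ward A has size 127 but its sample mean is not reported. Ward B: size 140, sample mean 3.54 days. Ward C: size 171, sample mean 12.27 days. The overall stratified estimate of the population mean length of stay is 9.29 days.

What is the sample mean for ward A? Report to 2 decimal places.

11.62

N = 127 + 140 + 171 = 438.
Overall total = μ·N = 9.29·438 = 4069.02.
Subtract the known strata: 140·3.54 + 171·12.27 = 2593.77.
Remaining total for ward A: 4069.02 − 2593.77 = 1475.25.
Divide by its size: 1475.25 / 127 = 11.6161... → 11.62.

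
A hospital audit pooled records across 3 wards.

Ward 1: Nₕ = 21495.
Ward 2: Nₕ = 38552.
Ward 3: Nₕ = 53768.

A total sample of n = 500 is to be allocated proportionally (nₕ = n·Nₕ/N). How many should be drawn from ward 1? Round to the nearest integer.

94

Share of ward 1 = 21495/113815 = 0.18886.
Allocate 500 × 0.18886 = 94.430... → 94.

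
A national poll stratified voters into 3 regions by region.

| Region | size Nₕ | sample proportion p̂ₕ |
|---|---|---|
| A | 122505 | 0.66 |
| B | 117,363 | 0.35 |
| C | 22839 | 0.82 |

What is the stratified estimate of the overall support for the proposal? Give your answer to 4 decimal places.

0.5354

Wₕ = Nₕ/N with N = 262707: 0.4663, 0.4467, 0.0869.
p̂_st = 0.4663·0.66 + 0.4467·0.35 + 0.0869·0.82 ≈ 0.535419... → 0.5354.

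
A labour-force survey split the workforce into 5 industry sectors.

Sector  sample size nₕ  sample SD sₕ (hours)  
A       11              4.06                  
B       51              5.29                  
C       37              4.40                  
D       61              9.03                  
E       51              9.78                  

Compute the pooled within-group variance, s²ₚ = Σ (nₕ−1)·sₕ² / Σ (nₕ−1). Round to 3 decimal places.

A: (11−1)·4.06² = 10·16.4836 = 164.836
B: (51−1)·5.29² = 50·27.9841 = 1399.205
C: (37−1)·4.40² = 36·19.36 = 696.96
D: (61−1)·9.03² = 60·81.5409 = 4892.454
E: (51−1)·9.78² = 50·95.6484 = 4782.42
Numerator = 11935.875; denominator = Σ(nₕ−1) = 206.
s²ₚ = 11935.875/206 = 57.94114... → 57.941.

57.941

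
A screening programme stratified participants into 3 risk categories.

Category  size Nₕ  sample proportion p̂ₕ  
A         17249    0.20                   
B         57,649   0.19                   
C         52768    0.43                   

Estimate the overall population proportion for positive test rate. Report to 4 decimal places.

N = 17249 + 57649 + 52768 = 127666.
Overall proportion = Σ (Nₕ/N)·p̂ₕ.
Σ Nₕp̂ₕ = 3449.8 + 10953.31 + 22690.24 = 37093.35.
37093.35 / 127666 = 0.290550... → 0.2905.

0.2905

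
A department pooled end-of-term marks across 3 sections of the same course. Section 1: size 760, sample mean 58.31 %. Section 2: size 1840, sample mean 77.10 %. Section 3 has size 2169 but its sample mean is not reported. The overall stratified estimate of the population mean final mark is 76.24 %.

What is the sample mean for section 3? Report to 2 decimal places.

81.79

Σ Nₕx̄ₕ = N·μ, so 2169·x̄_3 = 4769·76.24 − (760·58.31 + 1840·77.10).
= 363588.56 − 186179.6 = 177408.96.
x̄_3 = 177408.96 / 2169 = 81.7930... → 81.79.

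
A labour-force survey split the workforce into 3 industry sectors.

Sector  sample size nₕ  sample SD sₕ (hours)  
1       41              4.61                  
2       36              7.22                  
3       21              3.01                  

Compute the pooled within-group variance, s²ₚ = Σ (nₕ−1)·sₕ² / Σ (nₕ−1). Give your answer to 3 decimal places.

30.061

Degrees of freedom: 40 + 35 + 20 = 95.
Σ(nₕ−1)sₕ² = 40·21.2521 + 35·52.1284 + 20·9.0601 = 2855.78.
s²ₚ = 2855.78 / 95 = 30.06084... → 30.061.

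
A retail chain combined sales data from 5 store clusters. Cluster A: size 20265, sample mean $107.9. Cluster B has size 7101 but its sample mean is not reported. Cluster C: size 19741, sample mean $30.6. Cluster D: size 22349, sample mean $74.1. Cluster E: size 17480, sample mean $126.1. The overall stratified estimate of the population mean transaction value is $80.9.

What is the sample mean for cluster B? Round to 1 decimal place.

Σ Nₕx̄ₕ = N·μ, so 7101·x̄_B = 86936·80.9 − (20265·107.9 + 19741·30.6 + 22349·74.1 + 17480·126.1).
= 7033122.4 − 6650957 = 382165.4.
x̄_B = 382165.4 / 7101 = 53.819... → 53.8.

53.8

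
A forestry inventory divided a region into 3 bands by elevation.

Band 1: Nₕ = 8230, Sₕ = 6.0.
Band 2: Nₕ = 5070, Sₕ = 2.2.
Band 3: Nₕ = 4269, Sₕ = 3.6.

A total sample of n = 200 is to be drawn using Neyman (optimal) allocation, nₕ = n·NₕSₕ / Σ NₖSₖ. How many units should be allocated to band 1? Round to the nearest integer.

130

Σ NₕSₕ = 8230·6.0 + 5070·2.2 + 4269·3.6 = 75902.4.
Share for 1: 49380/75902.4 = 0.65057.
n_1 = 200 × 0.65057 = 130.114... → 130.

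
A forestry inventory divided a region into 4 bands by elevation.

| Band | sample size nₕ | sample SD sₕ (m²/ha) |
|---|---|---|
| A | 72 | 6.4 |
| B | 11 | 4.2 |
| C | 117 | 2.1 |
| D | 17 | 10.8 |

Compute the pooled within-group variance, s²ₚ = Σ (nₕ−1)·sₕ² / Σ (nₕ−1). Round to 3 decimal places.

25.645

A: (72−1)·6.4² = 71·40.96 = 2908.16
B: (11−1)·4.2² = 10·17.64 = 176.4
C: (117−1)·2.1² = 116·4.41 = 511.56
D: (17−1)·10.8² = 16·116.64 = 1866.24
Numerator = 5462.36; denominator = Σ(nₕ−1) = 213.
s²ₚ = 5462.36/213 = 25.64488... → 25.645.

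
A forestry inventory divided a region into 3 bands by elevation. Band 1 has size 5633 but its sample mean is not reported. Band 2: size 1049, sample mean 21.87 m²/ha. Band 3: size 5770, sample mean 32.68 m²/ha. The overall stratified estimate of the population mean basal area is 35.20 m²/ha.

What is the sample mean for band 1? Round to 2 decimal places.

Σ Nₕx̄ₕ = N·μ, so 5633·x̄_1 = 12452·35.20 − (1049·21.87 + 5770·32.68).
= 438310.4 − 211505.23 = 226805.17.
x̄_1 = 226805.17 / 5633 = 40.2637... → 40.26.

40.26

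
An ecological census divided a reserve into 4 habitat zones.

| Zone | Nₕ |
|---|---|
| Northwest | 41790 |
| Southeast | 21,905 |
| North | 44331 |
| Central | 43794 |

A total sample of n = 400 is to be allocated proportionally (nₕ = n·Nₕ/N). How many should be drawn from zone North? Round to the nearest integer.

N = 41790 + 21905 + 44331 + 43794 = 151820.
n_North = 400·44331/151820 = 116.799... → 117.

117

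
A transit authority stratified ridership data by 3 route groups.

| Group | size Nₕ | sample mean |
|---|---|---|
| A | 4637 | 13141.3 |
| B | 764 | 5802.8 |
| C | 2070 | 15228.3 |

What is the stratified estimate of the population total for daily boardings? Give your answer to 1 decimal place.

96892128.3

A: 4637·13141.3 = 60936208.1
B: 764·5802.8 = 4433339.2
C: 2070·15228.3 = 31522581
τ̂ = Σ Nₕx̄ₕ = 96892128.3.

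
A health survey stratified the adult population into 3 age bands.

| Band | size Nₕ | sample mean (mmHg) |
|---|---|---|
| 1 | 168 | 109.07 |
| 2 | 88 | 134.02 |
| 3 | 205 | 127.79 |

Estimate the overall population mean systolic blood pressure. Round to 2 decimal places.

122.16

N = 461; weights Wₕ = Nₕ/N = (0.3644, 0.1909, 0.4447).
x̄_st = Σ Wₕ·x̄ₕ = 0.3644·109.07 + 0.1909·134.02 + 0.4447·127.79 ≈ 122.1572...
→ 122.16.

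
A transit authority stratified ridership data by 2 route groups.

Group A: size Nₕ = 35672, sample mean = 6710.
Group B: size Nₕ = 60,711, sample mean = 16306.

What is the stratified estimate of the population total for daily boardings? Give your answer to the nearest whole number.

A: 35672·6710 = 239359120
B: 60711·16306 = 989953566
τ̂ = Σ Nₕx̄ₕ = 1229312686.

1229312686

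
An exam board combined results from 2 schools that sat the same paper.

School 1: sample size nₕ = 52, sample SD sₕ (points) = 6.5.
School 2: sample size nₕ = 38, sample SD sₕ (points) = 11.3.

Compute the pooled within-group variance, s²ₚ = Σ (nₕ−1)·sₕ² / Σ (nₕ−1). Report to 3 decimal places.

78.174

Degrees of freedom: 51 + 37 = 88.
Σ(nₕ−1)sₕ² = 51·42.25 + 37·127.69 = 6879.28.
s²ₚ = 6879.28 / 88 = 78.17364... → 78.174.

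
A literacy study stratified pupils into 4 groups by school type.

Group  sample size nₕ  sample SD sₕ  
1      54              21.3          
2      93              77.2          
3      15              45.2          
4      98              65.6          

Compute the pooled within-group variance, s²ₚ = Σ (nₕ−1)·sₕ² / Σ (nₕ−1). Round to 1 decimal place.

3978.0

Degrees of freedom: 53 + 92 + 14 + 97 = 256.
Σ(nₕ−1)sₕ² = 53·453.69 + 92·5959.84 + 14·2043.04 + 97·4303.36 = 1018379.33.
s²ₚ = 1018379.33 / 256 = 3978.044... → 3978.0.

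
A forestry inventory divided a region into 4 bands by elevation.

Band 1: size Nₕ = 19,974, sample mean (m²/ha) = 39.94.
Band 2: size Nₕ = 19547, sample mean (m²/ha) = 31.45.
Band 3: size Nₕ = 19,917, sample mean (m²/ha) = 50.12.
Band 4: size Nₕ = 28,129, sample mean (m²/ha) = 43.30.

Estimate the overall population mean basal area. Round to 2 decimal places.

41.44

N = 87567; weights Wₕ = Nₕ/N = (0.2281, 0.2232, 0.2274, 0.3212).
x̄_st = Σ Wₕ·x̄ₕ = 0.2281·39.94 + 0.2232·31.45 + 0.2274·50.12 + 0.3212·43.30 ≈ 41.4396...
→ 41.44.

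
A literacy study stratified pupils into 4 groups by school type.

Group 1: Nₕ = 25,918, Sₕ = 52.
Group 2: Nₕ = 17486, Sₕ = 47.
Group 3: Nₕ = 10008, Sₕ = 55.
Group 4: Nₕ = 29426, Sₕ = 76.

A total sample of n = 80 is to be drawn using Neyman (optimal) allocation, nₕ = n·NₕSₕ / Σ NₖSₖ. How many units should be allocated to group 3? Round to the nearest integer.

9

1: NₕSₕ = 25918·52 = 1347736
2: NₕSₕ = 17486·47 = 821842
3: NₕSₕ = 10008·55 = 550440
4: NₕSₕ = 29426·76 = 2236376
Σ NₕSₕ = 4956394.
n_3 = 80·550440/4956394 = 8.885... → 9.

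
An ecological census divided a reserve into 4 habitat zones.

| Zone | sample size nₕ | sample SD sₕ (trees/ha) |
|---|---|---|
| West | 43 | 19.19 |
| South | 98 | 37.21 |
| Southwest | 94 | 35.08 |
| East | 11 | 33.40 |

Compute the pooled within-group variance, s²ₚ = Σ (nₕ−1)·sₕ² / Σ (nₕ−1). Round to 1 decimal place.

1137.9

West: (43−1)·19.19² = 42·368.2561 = 15466.7562
South: (98−1)·37.21² = 97·1384.5841 = 134304.6577
Southwest: (94−1)·35.08² = 93·1230.6064 = 114446.3952
East: (11−1)·33.40² = 10·1115.56 = 11155.6
Numerator = 275373.4091; denominator = Σ(nₕ−1) = 242.
s²ₚ = 275373.4091/242 = 1137.907... → 1137.9.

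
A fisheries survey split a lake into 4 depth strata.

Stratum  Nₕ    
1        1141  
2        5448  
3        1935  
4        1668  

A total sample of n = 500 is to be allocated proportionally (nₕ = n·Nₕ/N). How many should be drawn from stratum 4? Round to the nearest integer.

Share of stratum 4 = 1668/10192 = 0.16366.
Allocate 500 × 0.16366 = 81.829... → 82.

82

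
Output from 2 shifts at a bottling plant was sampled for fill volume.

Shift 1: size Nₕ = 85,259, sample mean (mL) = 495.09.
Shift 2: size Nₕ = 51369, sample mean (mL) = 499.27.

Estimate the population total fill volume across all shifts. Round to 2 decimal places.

Estimate total by summing Nₕ·x̄ₕ over strata.
85259·495.09 + 51369·499.27 = 42210878.31 + 25647000.63 = 67857878.94.

67857878.94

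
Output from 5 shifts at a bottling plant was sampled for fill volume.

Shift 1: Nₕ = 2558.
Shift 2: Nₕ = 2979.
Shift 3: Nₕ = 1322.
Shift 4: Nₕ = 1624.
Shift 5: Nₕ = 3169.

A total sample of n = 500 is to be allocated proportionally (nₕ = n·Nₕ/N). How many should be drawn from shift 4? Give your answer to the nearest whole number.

70

N = 2558 + 2979 + 1322 + 1624 + 3169 = 11652.
n_4 = 500·1624/11652 = 69.688... → 70.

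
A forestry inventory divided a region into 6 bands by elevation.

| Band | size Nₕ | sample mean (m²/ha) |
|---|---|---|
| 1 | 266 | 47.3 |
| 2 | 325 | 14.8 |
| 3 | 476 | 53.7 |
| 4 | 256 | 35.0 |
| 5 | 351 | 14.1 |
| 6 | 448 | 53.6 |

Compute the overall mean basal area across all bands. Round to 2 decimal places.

N = 2122; weights Wₕ = Nₕ/N = (0.1254, 0.1532, 0.2243, 0.1206, 0.1654, 0.2111).
x̄_st = Σ Wₕ·x̄ₕ = 0.1254·47.3 + 0.1532·14.8 + 0.2243·53.7 + 0.1206·35.0 + 0.1654·14.1 + 0.2111·53.6 ≈ 38.1126...
→ 38.11.

38.11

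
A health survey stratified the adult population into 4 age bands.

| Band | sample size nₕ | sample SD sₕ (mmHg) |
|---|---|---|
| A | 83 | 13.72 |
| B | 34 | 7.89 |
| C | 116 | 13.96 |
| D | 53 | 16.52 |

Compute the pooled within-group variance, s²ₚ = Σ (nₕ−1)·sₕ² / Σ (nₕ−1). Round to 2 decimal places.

Degrees of freedom: 82 + 33 + 115 + 52 = 282.
Σ(nₕ−1)sₕ² = 82·188.2384 + 33·62.2521 + 115·194.8816 + 52·272.9104 = 54092.5929.
s²ₚ = 54092.5929 / 282 = 191.8177... → 191.82.

191.82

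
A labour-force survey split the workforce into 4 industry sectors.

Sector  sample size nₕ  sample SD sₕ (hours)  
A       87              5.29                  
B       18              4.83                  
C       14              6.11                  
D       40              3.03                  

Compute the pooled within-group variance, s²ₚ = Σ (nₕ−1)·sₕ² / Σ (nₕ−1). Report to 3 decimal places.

Degrees of freedom: 86 + 17 + 13 + 39 = 155.
Σ(nₕ−1)sₕ² = 86·27.9841 + 17·23.3289 + 13·37.3321 + 39·9.1809 = 3646.5963.
s²ₚ = 3646.5963 / 155 = 23.52643... → 23.526.

23.526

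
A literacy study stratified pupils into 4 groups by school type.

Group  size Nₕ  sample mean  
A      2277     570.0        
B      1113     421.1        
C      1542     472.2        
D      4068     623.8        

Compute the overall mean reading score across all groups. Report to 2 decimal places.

559.15

N = 9000; weights Wₕ = Nₕ/N = (0.2530, 0.1237, 0.1713, 0.4520).
x̄_st = Σ Wₕ·x̄ₕ = 0.2530·570.0 + 0.1237·421.1 + 0.1713·472.2 + 0.4520·623.8 ≈ 559.1472...
→ 559.15.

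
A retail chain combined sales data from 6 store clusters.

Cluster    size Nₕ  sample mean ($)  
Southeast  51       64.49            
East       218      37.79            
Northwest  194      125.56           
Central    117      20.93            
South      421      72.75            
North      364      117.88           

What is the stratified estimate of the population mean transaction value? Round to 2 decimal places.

N = 51 + 218 + 194 + 117 + 421 + 364 = 1365.
Overall mean = Σ (Nₕ/N)·x̄ₕ — weight by population share, not a simple average.
Σ Nₕx̄ₕ = 51·64.49 + 218·37.79 + 194·125.56 + 117·20.93 + 421·72.75 + 364·117.88 = 3288.99 + 8238.22 + 24358.64 + 2448.81 + 30627.75 + 42908.32 = 111870.73.
Divide by N: 111870.73 / 1365 = 81.9566... → 81.96.

81.96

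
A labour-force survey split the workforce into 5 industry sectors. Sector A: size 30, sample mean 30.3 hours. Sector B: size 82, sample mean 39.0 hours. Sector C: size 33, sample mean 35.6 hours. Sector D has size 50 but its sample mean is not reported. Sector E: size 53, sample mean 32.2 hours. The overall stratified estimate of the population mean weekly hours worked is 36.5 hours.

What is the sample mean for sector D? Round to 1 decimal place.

N = 30 + 82 + 33 + 50 + 53 = 248.
Overall total = μ·N = 36.5·248 = 9052.
Subtract the known strata: 30·30.3 + 82·39.0 + 33·35.6 + 53·32.2 = 6988.4.
Remaining total for sector D: 9052 − 6988.4 = 2063.6.
Divide by its size: 2063.6 / 50 = 41.272 → 41.3.

41.3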